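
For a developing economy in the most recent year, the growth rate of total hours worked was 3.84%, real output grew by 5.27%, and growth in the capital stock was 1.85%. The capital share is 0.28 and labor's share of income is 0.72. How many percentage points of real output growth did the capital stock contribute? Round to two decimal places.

Contribution = share × growth = 0.28 × 1.85 = 0.518 pp.

0.52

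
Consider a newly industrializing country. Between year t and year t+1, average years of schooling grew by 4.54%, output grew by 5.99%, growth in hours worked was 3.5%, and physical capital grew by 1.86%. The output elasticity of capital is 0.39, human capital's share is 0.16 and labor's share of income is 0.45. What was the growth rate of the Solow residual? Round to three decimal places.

Labor's share = 1 − 0.39 − 0.16 = 0.45.
Physical capital: 0.39 × 1.86 = 0.7254 pp.
Average years of schooling: 0.16 × 4.54 = 0.7264 pp.
Hours worked: 0.45 × 3.5 = 1.575 pp.
TFP growth = 5.99 − 3.0268 = 2.9632%.

The Solow residual growth was 2.963%.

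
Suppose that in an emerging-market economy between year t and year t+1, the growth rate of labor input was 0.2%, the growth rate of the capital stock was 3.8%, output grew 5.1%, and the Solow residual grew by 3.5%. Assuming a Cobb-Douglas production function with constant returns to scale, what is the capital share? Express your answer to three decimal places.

The capital share is 0.389.

gY = gA + α·gK + (1−α)·gL, so gY − gA − gL = α(gK − gL).
5.1 − 3.5 − 0.2 = α × (3.8 − 0.2).
1.4 = 3.6 α, so α = 0.38889.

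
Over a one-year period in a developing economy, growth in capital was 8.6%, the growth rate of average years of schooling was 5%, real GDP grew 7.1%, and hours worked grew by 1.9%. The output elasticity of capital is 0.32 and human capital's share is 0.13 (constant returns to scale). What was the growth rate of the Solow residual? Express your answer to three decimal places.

2.653%

Labor's share = 1 − 0.32 − 0.13 = 0.55.
Capital: 0.32 × 8.6 = 2.752 pp.
Average years of schooling: 0.13 × 5 = 0.65 pp.
Hours worked: 0.55 × 1.9 = 1.045 pp.
TFP growth = 7.1 − 4.447 = 2.653%.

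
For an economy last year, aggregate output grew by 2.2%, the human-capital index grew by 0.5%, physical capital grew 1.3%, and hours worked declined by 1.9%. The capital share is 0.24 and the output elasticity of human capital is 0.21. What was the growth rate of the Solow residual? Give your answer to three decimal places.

Labor's share = 1 − 0.24 − 0.21 = 0.55.
Physical capital: 0.24 × 1.3 = 0.312 pp.
The human-capital index: 0.21 × 0.5 = 0.105 pp.
Hours worked: 0.55 × (-1.9) = -1.045 pp.
TFP growth = 2.2 + 0.628 = 2.828%.

The Solow residual growth was 2.828%.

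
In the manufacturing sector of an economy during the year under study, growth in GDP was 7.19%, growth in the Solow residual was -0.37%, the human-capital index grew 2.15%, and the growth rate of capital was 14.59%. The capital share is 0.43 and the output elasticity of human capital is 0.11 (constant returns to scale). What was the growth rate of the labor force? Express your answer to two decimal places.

2.28%

Labor's share = 1 − 0.43 − 0.11 = 0.46.
gY = gA + 0.43×14.59 + 0.11×2.15 + 0.46×g.
0.46×g = 7.19 + 0.37 − 6.5102 = 1.0498.
g = 1.0498 / 0.46 = 2.2822%.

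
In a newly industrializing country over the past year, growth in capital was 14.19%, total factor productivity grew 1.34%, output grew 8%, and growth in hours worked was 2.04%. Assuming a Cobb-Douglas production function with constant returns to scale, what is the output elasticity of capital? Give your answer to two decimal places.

The output elasticity of capital is 0.38.

gY = gA + α·gK + (1−α)·gL, so gY − gA − gL = α(gK − gL).
8 − 1.34 − 2.04 = α × (14.19 − 2.04).
4.62 = 12.15 α, so α = 0.3802.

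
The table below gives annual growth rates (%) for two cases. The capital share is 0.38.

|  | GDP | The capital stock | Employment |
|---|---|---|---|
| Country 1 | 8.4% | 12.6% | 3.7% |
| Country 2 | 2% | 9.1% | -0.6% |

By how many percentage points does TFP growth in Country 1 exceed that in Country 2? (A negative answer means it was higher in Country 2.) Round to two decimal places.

2.40 percentage points

Labor's share = 1 − 0.38 = 0.62.
Country 1: TFP = 8.4 − 4.788 − 2.294 = 1.318%.
Country 2: TFP = 2 − 3.458 + 0.372 = -1.086%.
Difference = 1.318 − (-1.086) = 2.404 pp.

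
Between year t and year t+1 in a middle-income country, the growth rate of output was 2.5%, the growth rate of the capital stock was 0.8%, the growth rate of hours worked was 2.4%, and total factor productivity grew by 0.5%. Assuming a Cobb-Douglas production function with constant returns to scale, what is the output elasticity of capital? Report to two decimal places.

α = 0.25

gY = gA + α·gK + (1−α)·gL, so gY − gA − gL = α(gK − gL).
2.5 − 0.5 − 2.4 = α × (0.8 − 2.4).
-0.4 = -1.6 α, so α = 0.25.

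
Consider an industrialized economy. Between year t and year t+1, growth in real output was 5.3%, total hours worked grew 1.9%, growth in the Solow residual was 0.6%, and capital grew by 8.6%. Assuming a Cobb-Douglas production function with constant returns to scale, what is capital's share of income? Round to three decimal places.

gY = gA + α·gK + (1−α)·gL, so gY − gA − gL = α(gK − gL).
5.3 − 0.6 − 1.9 = α × (8.6 − 1.9).
2.8 = 6.7 α, so α = 0.41791.

0.418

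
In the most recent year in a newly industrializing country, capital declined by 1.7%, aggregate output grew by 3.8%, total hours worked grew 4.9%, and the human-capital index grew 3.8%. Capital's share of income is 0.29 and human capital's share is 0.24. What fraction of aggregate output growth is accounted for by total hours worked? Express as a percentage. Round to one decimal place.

Labor's share = 1 − 0.29 − 0.24 = 0.47.
Total hours worked contributed 0.47 × 4.9 = 2.303 pp.
Share of growth = 2.303 / 3.8 × 100 = 60.605%.

Total hours worked accounted for 60.6% of growth.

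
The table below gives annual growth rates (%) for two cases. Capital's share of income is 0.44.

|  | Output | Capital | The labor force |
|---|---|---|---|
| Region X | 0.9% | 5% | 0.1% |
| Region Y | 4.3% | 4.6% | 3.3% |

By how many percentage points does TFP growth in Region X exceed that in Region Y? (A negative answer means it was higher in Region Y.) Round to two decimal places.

Labor's share = 1 − 0.44 = 0.56.
Region X: TFP = 0.9 − 2.2 − 0.056 = -1.356%.
Region Y: TFP = 4.3 − 2.024 − 1.848 = 0.428%.
Difference = -1.356 − (0.428) = -1.784 pp.

-1.78 percentage points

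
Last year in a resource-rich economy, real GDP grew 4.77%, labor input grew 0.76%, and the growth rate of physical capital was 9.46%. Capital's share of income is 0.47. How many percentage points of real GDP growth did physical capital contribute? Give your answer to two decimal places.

4.45

Contribution = share × growth = 0.47 × 9.46 = 4.4462 pp.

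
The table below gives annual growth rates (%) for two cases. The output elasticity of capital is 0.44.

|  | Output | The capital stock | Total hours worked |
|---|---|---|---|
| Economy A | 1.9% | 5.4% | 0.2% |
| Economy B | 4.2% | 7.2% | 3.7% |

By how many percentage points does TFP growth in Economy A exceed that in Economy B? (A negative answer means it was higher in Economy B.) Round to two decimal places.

Labor's share = 1 − 0.44 = 0.56.
Economy A: TFP = 1.9 − 2.376 − 0.112 = -0.588%.
Economy B: TFP = 4.2 − 3.168 − 2.072 = -1.04%.
Difference = -0.588 − (-1.04) = 0.452 pp.

0.45 percentage points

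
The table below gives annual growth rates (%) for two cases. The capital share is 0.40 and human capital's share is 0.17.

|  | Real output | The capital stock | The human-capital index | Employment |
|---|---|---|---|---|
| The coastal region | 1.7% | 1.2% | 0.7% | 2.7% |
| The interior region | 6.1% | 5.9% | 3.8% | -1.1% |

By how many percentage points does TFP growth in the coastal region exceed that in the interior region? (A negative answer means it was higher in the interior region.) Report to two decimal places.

Labor's share = 1 − 0.4 − 0.17 = 0.43.
The coastal region: TFP = 1.7 − 0.48 − 0.119 − 1.161 = -0.06%.
The interior region: TFP = 6.1 − 2.36 − 0.646 + 0.473 = 3.567%.
Difference = -0.06 − (3.567) = -3.627 pp.

-3.63 percentage points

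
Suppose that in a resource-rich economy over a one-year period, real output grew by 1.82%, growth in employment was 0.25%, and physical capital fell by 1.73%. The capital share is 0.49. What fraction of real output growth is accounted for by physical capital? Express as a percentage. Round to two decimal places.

Physical capital contributed 0.49 × (-1.73) = -0.8477 pp.
Share of growth = -0.8477 / 1.82 × 100 = -46.5769%.

-46.58%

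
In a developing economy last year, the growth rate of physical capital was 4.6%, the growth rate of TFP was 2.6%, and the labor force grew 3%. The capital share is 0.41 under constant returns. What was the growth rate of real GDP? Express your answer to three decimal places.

Labor's share = 1 − 0.41 = 0.59.
Physical capital: 0.41 × 4.6 = 1.886 pp.
The labor force: 0.59 × 3 = 1.77 pp.
Output growth = 2.6 + 3.656 = 6.256%.

Real GDP grew 6.256%.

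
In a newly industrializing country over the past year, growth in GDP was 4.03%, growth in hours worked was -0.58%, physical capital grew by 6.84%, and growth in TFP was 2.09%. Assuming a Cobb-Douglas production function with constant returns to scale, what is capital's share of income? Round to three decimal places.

α = 0.340

gY = gA + α·gK + (1−α)·gL, so gY − gA − gL = α(gK − gL).
4.03 − 2.09 + 0.58 = α × (6.84 − (-0.58)).
2.52 = 7.42 α, so α = 0.33962.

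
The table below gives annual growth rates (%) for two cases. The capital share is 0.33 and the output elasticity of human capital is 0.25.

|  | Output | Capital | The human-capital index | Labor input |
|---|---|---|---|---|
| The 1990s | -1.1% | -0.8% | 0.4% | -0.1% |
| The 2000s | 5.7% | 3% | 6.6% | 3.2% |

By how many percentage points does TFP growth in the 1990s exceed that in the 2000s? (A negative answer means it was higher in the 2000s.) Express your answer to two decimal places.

-2.61 percentage points

Labor's share = 1 − 0.33 − 0.25 = 0.42.
The 1990s: TFP = -1.1 + 0.264 − 0.1 + 0.042 = -0.894%.
The 2000s: TFP = 5.7 − 0.99 − 1.65 − 1.344 = 1.716%.
Difference = -0.894 − (1.716) = -2.61 pp.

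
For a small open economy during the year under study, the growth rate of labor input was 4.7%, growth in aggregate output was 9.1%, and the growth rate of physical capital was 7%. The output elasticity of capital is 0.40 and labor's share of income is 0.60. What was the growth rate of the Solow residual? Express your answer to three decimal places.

The Solow residual grew 3.480%.

Labor's share = 1 − 0.4 = 0.6.
Physical capital: 0.4 × 7 = 2.8 pp.
Labor input: 0.6 × 4.7 = 2.82 pp.
TFP growth = 9.1 − 5.62 = 3.48%.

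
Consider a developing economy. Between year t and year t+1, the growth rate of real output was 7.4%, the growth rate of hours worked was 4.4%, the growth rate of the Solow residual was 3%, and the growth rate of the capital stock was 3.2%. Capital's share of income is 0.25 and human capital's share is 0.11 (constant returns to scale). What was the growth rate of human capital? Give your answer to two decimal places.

7.13%

Labor's share = 1 − 0.25 − 0.11 = 0.64.
gY = gA + 0.25×3.2 + 0.64×4.4 + 0.11×g.
0.11×g = 7.4 − 3 − 3.616 = 0.784.
g = 0.784 / 0.11 = 7.1273%.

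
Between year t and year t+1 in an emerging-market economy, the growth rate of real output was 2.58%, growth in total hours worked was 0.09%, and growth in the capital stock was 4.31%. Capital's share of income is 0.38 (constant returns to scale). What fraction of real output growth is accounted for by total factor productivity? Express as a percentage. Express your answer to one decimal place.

34.4%

Labor's share = 1 − 0.38 = 0.62.
The capital stock: 0.38 × 4.31 = 1.6378 pp.
Total hours worked: 0.62 × 0.09 = 0.0558 pp.
TFP growth = 2.58 − 1.6936 = 0.8864%.
TFP share of growth = 0.8864 / 2.58 × 100 = 34.357%.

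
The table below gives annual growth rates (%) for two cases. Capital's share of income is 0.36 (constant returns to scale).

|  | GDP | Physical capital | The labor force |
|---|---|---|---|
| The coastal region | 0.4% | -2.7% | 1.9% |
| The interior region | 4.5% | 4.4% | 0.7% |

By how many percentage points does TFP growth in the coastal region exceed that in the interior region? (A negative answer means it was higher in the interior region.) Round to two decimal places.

Labor's share = 1 − 0.36 = 0.64.
The coastal region: TFP = 0.4 + 0.972 − 1.216 = 0.156%.
The interior region: TFP = 4.5 − 1.584 − 0.448 = 2.468%.
Difference = 0.156 − (2.468) = -2.312 pp.

-2.31 percentage points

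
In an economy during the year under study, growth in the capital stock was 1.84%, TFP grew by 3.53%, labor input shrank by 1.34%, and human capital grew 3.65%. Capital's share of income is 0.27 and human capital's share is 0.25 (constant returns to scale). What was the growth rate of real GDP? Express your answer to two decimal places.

Labor's share = 1 − 0.27 − 0.25 = 0.48.
The capital stock: 0.27 × 1.84 = 0.4968 pp.
Human capital: 0.25 × 3.65 = 0.9125 pp.
Labor input: 0.48 × (-1.34) = -0.6432 pp.
Output growth = 3.53 + 0.7661 = 4.2961%.

4.30%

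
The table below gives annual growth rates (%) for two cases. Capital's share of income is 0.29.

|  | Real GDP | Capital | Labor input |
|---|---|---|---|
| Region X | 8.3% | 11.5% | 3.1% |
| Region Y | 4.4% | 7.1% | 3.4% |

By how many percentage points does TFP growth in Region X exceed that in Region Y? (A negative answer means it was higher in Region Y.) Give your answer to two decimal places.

2.84 percentage points

Labor's share = 1 − 0.29 = 0.71.
Region X: TFP = 8.3 − 3.335 − 2.201 = 2.764%.
Region Y: TFP = 4.4 − 2.059 − 2.414 = -0.073%.
Difference = 2.764 − (-0.073) = 2.837 pp.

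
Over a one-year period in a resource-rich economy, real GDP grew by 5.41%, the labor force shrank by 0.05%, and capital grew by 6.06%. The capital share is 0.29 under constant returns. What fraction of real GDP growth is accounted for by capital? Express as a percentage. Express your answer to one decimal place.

Capital contributed 0.29 × 6.06 = 1.7574 pp.
Share of growth = 1.7574 / 5.41 × 100 = 32.484%.

32.5%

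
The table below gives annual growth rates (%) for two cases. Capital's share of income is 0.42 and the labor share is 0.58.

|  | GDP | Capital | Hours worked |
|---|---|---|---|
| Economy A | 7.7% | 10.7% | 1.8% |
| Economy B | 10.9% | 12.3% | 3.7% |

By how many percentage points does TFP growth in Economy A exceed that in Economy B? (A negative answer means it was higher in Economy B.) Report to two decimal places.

-1.43 percentage points

Labor's share = 1 − 0.42 = 0.58.
Economy A: TFP = 7.7 − 4.494 − 1.044 = 2.162%.
Economy B: TFP = 10.9 − 5.166 − 2.146 = 3.588%.
Difference = 2.162 − (3.588) = -1.426 pp.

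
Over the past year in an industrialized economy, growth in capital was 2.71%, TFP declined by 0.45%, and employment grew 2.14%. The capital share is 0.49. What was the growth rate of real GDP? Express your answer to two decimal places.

Labor's share = 1 − 0.49 = 0.51.
Capital: 0.49 × 2.71 = 1.3279 pp.
Employment: 0.51 × 2.14 = 1.0914 pp.
Output growth = -0.45 + 2.4193 = 1.9693%.

Real GDP grew 1.97%.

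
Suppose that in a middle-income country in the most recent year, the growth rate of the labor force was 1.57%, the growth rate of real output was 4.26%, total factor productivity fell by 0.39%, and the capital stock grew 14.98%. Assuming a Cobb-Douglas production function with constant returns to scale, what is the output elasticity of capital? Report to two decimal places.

α = 0.23

gY = gA + α·gK + (1−α)·gL, so gY − gA − gL = α(gK − gL).
4.26 + 0.39 − 1.57 = α × (14.98 − 1.57).
3.08 = 13.41 α, so α = 0.2297.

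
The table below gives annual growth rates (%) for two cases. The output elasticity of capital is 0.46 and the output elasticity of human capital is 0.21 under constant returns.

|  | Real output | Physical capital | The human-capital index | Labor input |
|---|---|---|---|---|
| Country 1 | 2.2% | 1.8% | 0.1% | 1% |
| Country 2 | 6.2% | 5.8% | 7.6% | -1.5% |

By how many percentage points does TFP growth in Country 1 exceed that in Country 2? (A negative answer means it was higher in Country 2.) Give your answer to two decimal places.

-1.41 percentage points

Labor's share = 1 − 0.46 − 0.21 = 0.33.
Country 1: TFP = 2.2 − 0.828 − 0.021 − 0.33 = 1.021%.
Country 2: TFP = 6.2 − 2.668 − 1.596 + 0.495 = 2.431%.
Difference = 1.021 − (2.431) = -1.41 pp.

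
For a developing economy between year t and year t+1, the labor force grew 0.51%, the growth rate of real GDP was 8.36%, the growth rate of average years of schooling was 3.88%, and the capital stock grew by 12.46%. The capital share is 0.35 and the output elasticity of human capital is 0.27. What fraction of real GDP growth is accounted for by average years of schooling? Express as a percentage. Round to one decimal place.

Average years of schooling accounted for 12.5% of growth.

Average years of schooling contributed 0.27 × 3.88 = 1.0476 pp.
Share of growth = 1.0476 / 8.36 × 100 = 12.531%.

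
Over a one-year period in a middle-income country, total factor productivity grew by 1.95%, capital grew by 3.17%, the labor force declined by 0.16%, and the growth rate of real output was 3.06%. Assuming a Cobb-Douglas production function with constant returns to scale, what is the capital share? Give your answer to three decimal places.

gY = gA + α·gK + (1−α)·gL, so gY − gA − gL = α(gK − gL).
3.06 − 1.95 + 0.16 = α × (3.17 − (-0.16)).
1.27 = 3.33 α, so α = 0.38138.

α = 0.381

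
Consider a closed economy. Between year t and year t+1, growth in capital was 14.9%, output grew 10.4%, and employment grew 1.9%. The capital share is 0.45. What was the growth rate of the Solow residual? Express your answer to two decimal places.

Labor's share = 1 − 0.45 = 0.55.
Capital: 0.45 × 14.9 = 6.705 pp.
Employment: 0.55 × 1.9 = 1.045 pp.
TFP growth = 10.4 − 7.75 = 2.65%.

2.65%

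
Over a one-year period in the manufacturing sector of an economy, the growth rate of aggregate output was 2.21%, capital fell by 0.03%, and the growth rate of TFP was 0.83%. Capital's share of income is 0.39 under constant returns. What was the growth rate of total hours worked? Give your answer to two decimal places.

Labor's share = 1 − 0.39 = 0.61.
gY = gA + 0.39×(-0.03) + 0.61×g.
0.61×g = 2.21 − 0.83 + 0.0117 = 1.3917.
g = 1.3917 / 0.61 = 2.2815%.

2.28%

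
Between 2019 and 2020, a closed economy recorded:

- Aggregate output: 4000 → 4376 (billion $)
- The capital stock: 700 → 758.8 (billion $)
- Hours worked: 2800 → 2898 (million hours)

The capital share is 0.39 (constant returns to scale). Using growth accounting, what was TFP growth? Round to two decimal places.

TFP grew 3.99%.

Aggregate output growth = (4376 − 4000) / 4000 = 9.4%.
The capital stock growth = (758.8 − 700) / 700 = 8.4%.
Hours worked growth = (2898 − 2800) / 2800 = 3.5%.
Labor's share = 1 − 0.39 = 0.61.
The capital stock: 0.39 × 8.4 = 3.276 pp.
Hours worked: 0.61 × 3.5 = 2.135 pp.
TFP growth = 9.4 − 5.411 = 3.989%.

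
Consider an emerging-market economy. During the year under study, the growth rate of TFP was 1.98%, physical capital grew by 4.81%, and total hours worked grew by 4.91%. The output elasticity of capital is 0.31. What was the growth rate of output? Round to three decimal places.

Labor's share = 1 − 0.31 = 0.69.
Physical capital: 0.31 × 4.81 = 1.4911 pp.
Total hours worked: 0.69 × 4.91 = 3.3879 pp.
Output growth = 1.98 + 4.879 = 6.859%.

Output grew 6.859%.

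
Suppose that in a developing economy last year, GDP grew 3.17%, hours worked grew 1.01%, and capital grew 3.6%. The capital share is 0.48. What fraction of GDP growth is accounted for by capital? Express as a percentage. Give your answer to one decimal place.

Capital contributed 0.48 × 3.6 = 1.728 pp.
Share of growth = 1.728 / 3.17 × 100 = 54.511%.

Capital accounted for 54.5% of growth.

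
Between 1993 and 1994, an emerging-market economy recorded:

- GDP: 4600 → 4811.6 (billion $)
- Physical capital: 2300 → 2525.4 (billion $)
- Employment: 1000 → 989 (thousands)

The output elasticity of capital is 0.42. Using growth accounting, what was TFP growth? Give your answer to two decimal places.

1.12%

GDP growth = (4811.6 − 4600) / 4600 = 4.6%.
Physical capital growth = (2525.4 − 2300) / 2300 = 9.8%.
Employment growth = (989 − 1000) / 1000 = -1.1%.
Labor's share = 1 − 0.42 = 0.58.
Physical capital: 0.42 × 9.8 = 4.116 pp.
Employment: 0.58 × (-1.1) = -0.638 pp.
TFP growth = 4.6 − 3.478 = 1.122%.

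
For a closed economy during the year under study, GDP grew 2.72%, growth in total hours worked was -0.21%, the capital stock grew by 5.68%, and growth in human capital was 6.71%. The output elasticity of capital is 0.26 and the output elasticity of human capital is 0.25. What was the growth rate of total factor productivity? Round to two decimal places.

-0.33%

Labor's share = 1 − 0.26 − 0.25 = 0.49.
The capital stock: 0.26 × 5.68 = 1.4768 pp.
Human capital: 0.25 × 6.71 = 1.6775 pp.
Total hours worked: 0.49 × (-0.21) = -0.1029 pp.
TFP growth = 2.72 − 3.0514 = -0.3314%.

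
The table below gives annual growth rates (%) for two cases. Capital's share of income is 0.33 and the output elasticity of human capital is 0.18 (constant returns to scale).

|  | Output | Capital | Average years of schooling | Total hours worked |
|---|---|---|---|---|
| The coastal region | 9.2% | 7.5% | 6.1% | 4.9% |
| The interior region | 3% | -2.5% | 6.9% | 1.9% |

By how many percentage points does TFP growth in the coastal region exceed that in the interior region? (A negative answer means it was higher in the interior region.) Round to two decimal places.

Labor's share = 1 − 0.33 − 0.18 = 0.49.
The coastal region: TFP = 9.2 − 2.475 − 1.098 − 2.401 = 3.226%.
The interior region: TFP = 3 + 0.825 − 1.242 − 0.931 = 1.652%.
Difference = 3.226 − (1.652) = 1.574 pp.

1.57 percentage points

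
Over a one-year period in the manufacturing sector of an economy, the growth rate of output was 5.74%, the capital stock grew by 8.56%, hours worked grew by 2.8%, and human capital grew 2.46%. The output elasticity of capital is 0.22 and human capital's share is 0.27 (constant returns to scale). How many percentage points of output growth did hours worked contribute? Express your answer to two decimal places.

Labor's share = 1 − 0.22 − 0.27 = 0.51.
Contribution = share × growth = 0.51 × 2.8 = 1.428 pp.

1.43 percentage points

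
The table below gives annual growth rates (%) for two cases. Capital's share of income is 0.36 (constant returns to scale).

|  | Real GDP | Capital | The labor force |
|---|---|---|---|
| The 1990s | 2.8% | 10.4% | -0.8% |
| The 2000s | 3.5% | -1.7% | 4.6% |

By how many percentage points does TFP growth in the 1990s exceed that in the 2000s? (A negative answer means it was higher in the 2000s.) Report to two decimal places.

Labor's share = 1 − 0.36 = 0.64.
The 1990s: TFP = 2.8 − 3.744 + 0.512 = -0.432%.
The 2000s: TFP = 3.5 + 0.612 − 2.944 = 1.168%.
Difference = -0.432 − (1.168) = -1.6 pp.

-1.60 percentage points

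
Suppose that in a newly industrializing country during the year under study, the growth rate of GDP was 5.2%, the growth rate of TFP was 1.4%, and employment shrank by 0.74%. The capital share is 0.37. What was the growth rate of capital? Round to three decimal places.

Labor's share = 1 − 0.37 = 0.63.
gY = gA + 0.63×(-0.74) + 0.37×g.
0.37×g = 5.2 − 1.4 + 0.4662 = 4.2662.
g = 4.2662 / 0.37 = 11.53027%.

11.530%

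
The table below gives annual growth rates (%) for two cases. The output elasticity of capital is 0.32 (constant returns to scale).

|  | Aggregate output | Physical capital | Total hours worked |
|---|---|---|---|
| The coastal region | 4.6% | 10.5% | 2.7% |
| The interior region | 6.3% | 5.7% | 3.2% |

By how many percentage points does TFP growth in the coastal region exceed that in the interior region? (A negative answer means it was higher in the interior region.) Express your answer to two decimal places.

-2.90 percentage points

Labor's share = 1 − 0.32 = 0.68.
The coastal region: TFP = 4.6 − 3.36 − 1.836 = -0.596%.
The interior region: TFP = 6.3 − 1.824 − 2.176 = 2.3%.
Difference = -0.596 − (2.3) = -2.896 pp.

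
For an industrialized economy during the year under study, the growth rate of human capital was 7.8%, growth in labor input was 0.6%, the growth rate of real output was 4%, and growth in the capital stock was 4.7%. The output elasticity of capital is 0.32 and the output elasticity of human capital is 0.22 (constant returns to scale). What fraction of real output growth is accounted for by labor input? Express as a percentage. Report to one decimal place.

Labor's share = 1 − 0.32 − 0.22 = 0.46.
Labor input contributed 0.46 × 0.6 = 0.276 pp.
Share of growth = 0.276 / 4 × 100 = 6.9%.

6.9%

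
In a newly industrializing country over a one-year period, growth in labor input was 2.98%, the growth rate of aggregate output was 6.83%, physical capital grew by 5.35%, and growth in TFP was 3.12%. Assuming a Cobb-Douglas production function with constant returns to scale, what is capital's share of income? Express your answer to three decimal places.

gY = gA + α·gK + (1−α)·gL, so gY − gA − gL = α(gK − gL).
6.83 − 3.12 − 2.98 = α × (5.35 − 2.98).
0.73 = 2.37 α, so α = 0.30802.

α = 0.308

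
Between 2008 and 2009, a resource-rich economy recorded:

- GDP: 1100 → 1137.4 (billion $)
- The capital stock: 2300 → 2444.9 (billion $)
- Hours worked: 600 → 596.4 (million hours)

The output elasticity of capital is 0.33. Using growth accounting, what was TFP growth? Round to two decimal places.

1.72%

GDP growth = (1137.4 − 1100) / 1100 = 3.4%.
The capital stock growth = (2444.9 − 2300) / 2300 = 6.3%.
Hours worked growth = (596.4 − 600) / 600 = -0.6%.
Labor's share = 1 − 0.33 = 0.67.
The capital stock: 0.33 × 6.3 = 2.079 pp.
Hours worked: 0.67 × (-0.6) = -0.402 pp.
TFP growth = 3.4 − 1.677 = 1.723%.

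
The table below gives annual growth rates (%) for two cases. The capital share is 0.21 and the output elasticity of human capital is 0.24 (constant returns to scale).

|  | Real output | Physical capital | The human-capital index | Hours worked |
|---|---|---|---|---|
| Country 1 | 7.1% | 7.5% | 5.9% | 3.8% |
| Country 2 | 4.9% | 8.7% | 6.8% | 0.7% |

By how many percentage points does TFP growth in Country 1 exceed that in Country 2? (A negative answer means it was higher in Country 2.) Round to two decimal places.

0.96 percentage points

Labor's share = 1 − 0.21 − 0.24 = 0.55.
Country 1: TFP = 7.1 − 1.575 − 1.416 − 2.09 = 2.019%.
Country 2: TFP = 4.9 − 1.827 − 1.632 − 0.385 = 1.056%.
Difference = 2.019 − (1.056) = 0.963 pp.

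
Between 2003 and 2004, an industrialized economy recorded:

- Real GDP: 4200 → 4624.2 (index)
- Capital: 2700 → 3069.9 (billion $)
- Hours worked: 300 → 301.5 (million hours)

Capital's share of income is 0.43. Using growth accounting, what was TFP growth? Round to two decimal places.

Real GDP growth = (4624.2 − 4200) / 4200 = 10.1%.
Capital growth = (3069.9 − 2700) / 2700 = 13.7%.
Hours worked growth = (301.5 − 300) / 300 = 0.5%.
Labor's share = 1 − 0.43 = 0.57.
Capital: 0.43 × 13.7 = 5.891 pp.
Hours worked: 0.57 × 0.5 = 0.285 pp.
TFP growth = 10.1 − 6.176 = 3.924%.

TFP growth was 3.92%.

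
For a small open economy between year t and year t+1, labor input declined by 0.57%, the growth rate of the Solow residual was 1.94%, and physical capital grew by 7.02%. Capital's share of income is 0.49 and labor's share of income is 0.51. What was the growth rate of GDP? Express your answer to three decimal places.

GDP grew 5.089%.

Labor's share = 1 − 0.49 = 0.51.
Physical capital: 0.49 × 7.02 = 3.4398 pp.
Labor input: 0.51 × (-0.57) = -0.2907 pp.
Output growth = 1.94 + 3.1491 = 5.0891%.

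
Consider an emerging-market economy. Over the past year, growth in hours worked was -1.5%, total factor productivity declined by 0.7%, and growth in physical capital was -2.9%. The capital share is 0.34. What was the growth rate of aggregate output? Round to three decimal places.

Labor's share = 1 − 0.34 = 0.66.
Physical capital: 0.34 × (-2.9) = -0.986 pp.
Hours worked: 0.66 × (-1.5) = -0.99 pp.
Output growth = -0.7 + (-1.976) = -2.676%.

-2.676%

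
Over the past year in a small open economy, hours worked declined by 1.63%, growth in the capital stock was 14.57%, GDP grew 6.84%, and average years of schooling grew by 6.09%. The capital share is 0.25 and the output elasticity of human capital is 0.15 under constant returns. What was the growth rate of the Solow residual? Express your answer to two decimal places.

Labor's share = 1 − 0.25 − 0.15 = 0.6.
The capital stock: 0.25 × 14.57 = 3.6425 pp.
Average years of schooling: 0.15 × 6.09 = 0.9135 pp.
Hours worked: 0.6 × (-1.63) = -0.978 pp.
TFP growth = 6.84 − 3.578 = 3.262%.

The Solow residual grew 3.26%.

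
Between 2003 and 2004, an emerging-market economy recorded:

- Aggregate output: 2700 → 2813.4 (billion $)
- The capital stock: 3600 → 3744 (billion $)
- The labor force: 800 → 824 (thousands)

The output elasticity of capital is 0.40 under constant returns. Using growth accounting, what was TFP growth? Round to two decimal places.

Aggregate output growth = (2813.4 − 2700) / 2700 = 4.2%.
The capital stock growth = (3744 − 3600) / 3600 = 4%.
The labor force growth = (824 − 800) / 800 = 3%.
Labor's share = 1 − 0.4 = 0.6.
The capital stock: 0.4 × 4 = 1.6 pp.
The labor force: 0.6 × 3 = 1.8 pp.
TFP growth = 4.2 − 3.4 = 0.8%.

0.80%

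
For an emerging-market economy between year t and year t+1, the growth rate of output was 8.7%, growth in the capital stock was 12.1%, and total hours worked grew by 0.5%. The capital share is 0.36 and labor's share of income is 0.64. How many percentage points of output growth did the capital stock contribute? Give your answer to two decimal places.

4.36 percentage points

Contribution = share × growth = 0.36 × 12.1 = 4.356 pp.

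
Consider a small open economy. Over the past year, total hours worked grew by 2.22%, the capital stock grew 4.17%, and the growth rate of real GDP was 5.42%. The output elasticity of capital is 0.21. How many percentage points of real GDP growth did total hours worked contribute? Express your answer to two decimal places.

Labor's share = 1 − 0.21 = 0.79.
Contribution = share × growth = 0.79 × 2.22 = 1.7538 pp.

1.75 pp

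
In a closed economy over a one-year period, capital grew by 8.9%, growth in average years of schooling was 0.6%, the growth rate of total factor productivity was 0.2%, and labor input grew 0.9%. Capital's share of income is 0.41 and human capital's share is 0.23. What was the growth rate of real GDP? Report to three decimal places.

Real GDP grew 4.311%.

Labor's share = 1 − 0.41 − 0.23 = 0.36.
Capital: 0.41 × 8.9 = 3.649 pp.
Average years of schooling: 0.23 × 0.6 = 0.138 pp.
Labor input: 0.36 × 0.9 = 0.324 pp.
Output growth = 0.2 + 4.111 = 4.311%.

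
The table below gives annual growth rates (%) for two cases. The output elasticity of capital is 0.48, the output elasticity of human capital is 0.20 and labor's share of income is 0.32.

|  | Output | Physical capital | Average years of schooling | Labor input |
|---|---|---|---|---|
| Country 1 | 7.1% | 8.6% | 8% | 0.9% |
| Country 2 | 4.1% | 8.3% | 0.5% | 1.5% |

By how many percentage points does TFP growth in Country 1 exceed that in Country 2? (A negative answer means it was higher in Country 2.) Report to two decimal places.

1.55 percentage points

Labor's share = 1 − 0.48 − 0.2 = 0.32.
Country 1: TFP = 7.1 − 4.128 − 1.6 − 0.288 = 1.084%.
Country 2: TFP = 4.1 − 3.984 − 0.1 − 0.48 = -0.464%.
Difference = 1.084 − (-0.464) = 1.548 pp.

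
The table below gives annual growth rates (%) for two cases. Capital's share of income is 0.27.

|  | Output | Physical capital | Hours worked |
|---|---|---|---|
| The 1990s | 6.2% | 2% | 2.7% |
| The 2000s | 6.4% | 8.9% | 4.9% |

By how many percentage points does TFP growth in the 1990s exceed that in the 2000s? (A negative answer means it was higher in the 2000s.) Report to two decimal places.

Labor's share = 1 − 0.27 = 0.73.
The 1990s: TFP = 6.2 − 0.54 − 1.971 = 3.689%.
The 2000s: TFP = 6.4 − 2.403 − 3.577 = 0.42%.
Difference = 3.689 − (0.42) = 3.269 pp.

3.27 percentage points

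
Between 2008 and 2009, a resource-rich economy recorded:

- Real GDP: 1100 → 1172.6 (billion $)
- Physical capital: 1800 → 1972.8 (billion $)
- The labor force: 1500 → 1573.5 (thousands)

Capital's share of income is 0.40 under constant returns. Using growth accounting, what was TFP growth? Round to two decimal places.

-0.18%

Real GDP growth = (1172.6 − 1100) / 1100 = 6.6%.
Physical capital growth = (1972.8 − 1800) / 1800 = 9.6%.
The labor force growth = (1573.5 − 1500) / 1500 = 4.9%.
Labor's share = 1 − 0.4 = 0.6.
Physical capital: 0.4 × 9.6 = 3.84 pp.
The labor force: 0.6 × 4.9 = 2.94 pp.
TFP growth = 6.6 − 6.78 = -0.18%.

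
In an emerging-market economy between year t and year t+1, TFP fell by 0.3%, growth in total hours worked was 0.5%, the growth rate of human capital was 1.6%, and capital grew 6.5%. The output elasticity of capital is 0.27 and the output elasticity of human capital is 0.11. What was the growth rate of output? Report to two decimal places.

Labor's share = 1 − 0.27 − 0.11 = 0.62.
Capital: 0.27 × 6.5 = 1.755 pp.
Human capital: 0.11 × 1.6 = 0.176 pp.
Total hours worked: 0.62 × 0.5 = 0.31 pp.
Output growth = -0.3 + 2.241 = 1.941%.

1.94%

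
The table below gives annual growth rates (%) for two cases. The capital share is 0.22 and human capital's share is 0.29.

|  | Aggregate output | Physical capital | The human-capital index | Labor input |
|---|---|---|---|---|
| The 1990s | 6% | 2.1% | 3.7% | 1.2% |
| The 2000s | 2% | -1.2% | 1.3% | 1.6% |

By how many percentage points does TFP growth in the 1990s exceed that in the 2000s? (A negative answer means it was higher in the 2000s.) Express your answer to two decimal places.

2.77 percentage points

Labor's share = 1 − 0.22 − 0.29 = 0.49.
The 1990s: TFP = 6 − 0.462 − 1.073 − 0.588 = 3.877%.
The 2000s: TFP = 2 + 0.264 − 0.377 − 0.784 = 1.103%.
Difference = 3.877 − (1.103) = 2.774 pp.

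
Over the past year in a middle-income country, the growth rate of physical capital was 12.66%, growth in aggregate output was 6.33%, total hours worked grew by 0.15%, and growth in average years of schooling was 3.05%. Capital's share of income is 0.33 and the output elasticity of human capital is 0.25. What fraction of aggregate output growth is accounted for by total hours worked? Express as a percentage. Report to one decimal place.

Labor's share = 1 − 0.33 − 0.25 = 0.42.
Total hours worked contributed 0.42 × 0.15 = 0.063 pp.
Share of growth = 0.063 / 6.33 × 100 = 0.995%.

Total hours worked accounted for 1.0% of growth.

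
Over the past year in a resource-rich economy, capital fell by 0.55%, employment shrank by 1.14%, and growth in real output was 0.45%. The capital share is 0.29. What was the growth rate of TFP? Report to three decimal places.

Labor's share = 1 − 0.29 = 0.71.
Capital: 0.29 × (-0.55) = -0.1595 pp.
Employment: 0.71 × (-1.14) = -0.8094 pp.
TFP growth = 0.45 + 0.9689 = 1.4189%.

1.419%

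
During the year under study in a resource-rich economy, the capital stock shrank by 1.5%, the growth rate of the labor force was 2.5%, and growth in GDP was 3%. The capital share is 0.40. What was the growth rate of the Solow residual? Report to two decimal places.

2.10%

Labor's share = 1 − 0.4 = 0.6.
The capital stock: 0.4 × (-1.5) = -0.6 pp.
The labor force: 0.6 × 2.5 = 1.5 pp.
TFP growth = 3 − 0.9 = 2.1%.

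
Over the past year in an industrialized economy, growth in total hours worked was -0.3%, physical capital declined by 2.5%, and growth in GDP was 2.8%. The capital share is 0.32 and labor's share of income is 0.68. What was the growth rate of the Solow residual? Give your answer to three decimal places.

3.804%

Labor's share = 1 − 0.32 = 0.68.
Physical capital: 0.32 × (-2.5) = -0.8 pp.
Total hours worked: 0.68 × (-0.3) = -0.204 pp.
TFP growth = 2.8 + 1.004 = 3.804%.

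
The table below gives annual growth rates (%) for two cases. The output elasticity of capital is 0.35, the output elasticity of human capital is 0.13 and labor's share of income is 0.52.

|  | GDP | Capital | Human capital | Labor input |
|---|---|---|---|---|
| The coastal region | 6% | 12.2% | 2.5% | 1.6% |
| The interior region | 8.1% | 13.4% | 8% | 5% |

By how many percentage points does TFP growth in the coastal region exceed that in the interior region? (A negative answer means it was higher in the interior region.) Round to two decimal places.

0.80 percentage points

Labor's share = 1 − 0.35 − 0.13 = 0.52.
The coastal region: TFP = 6 − 4.27 − 0.325 − 0.832 = 0.573%.
The interior region: TFP = 8.1 − 4.69 − 1.04 − 2.6 = -0.23%.
Difference = 0.573 − (-0.23) = 0.803 pp.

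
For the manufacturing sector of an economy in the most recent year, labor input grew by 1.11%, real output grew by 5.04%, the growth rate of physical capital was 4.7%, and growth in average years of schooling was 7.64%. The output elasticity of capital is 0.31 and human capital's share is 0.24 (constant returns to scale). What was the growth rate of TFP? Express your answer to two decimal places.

Labor's share = 1 − 0.31 − 0.24 = 0.45.
Physical capital: 0.31 × 4.7 = 1.457 pp.
Average years of schooling: 0.24 × 7.64 = 1.8336 pp.
Labor input: 0.45 × 1.11 = 0.4995 pp.
TFP growth = 5.04 − 3.7901 = 1.2499%.

TFP growth was 1.25%.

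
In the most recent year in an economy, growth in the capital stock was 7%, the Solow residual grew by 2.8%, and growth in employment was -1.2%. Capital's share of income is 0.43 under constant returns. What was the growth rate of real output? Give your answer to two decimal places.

Real output grew 5.13%.

Labor's share = 1 − 0.43 = 0.57.
The capital stock: 0.43 × 7 = 3.01 pp.
Employment: 0.57 × (-1.2) = -0.684 pp.
Output growth = 2.8 + 2.326 = 5.126%.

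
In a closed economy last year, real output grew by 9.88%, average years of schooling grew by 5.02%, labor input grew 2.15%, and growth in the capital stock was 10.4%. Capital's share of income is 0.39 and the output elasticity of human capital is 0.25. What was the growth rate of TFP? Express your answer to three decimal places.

Labor's share = 1 − 0.39 − 0.25 = 0.36.
The capital stock: 0.39 × 10.4 = 4.056 pp.
Average years of schooling: 0.25 × 5.02 = 1.255 pp.
Labor input: 0.36 × 2.15 = 0.774 pp.
TFP growth = 9.88 − 6.085 = 3.795%.

3.795%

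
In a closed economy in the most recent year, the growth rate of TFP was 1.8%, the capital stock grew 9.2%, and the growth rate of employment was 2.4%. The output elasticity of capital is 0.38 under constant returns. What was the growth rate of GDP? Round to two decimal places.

6.78%

Labor's share = 1 − 0.38 = 0.62.
The capital stock: 0.38 × 9.2 = 3.496 pp.
Employment: 0.62 × 2.4 = 1.488 pp.
Output growth = 1.8 + 4.984 = 6.784%.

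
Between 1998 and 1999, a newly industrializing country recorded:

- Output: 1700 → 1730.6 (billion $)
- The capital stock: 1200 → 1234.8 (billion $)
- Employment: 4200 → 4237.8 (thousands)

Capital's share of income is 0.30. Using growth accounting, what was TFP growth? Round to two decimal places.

Output growth = (1730.6 − 1700) / 1700 = 1.8%.
The capital stock growth = (1234.8 − 1200) / 1200 = 2.9%.
Employment growth = (4237.8 − 4200) / 4200 = 0.9%.
Labor's share = 1 − 0.3 = 0.7.
The capital stock: 0.3 × 2.9 = 0.87 pp.
Employment: 0.7 × 0.9 = 0.63 pp.
TFP growth = 1.8 − 1.5 = 0.3%.

TFP growth was 0.30%.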